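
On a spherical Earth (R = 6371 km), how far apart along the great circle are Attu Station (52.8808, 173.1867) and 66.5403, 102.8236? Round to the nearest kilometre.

Δλ = 102.8236 − 173.1867 = -70.3631°.
Δφ = 66.5403 − 52.8808 = 13.6595°.
a = sin²(Δφ/2) + cos φ₁ · cos φ₂ · sin²(Δλ/2) = 0.093896.
c = 2·atan2(√a, √(1−a)) = 0.62287 rad → d = 6371·c ≈ 3968.31 km.

3968 km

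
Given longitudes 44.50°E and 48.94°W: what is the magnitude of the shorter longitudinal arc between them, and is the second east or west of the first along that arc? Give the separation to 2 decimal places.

93.44° west

Raw difference: -48.94 − 44.50 = -93.44°.
Normalise into (−180°, 180°]: -93.44° stays -93.44°.
Negative ⇒ the second point lies to the west; separation 93.44°.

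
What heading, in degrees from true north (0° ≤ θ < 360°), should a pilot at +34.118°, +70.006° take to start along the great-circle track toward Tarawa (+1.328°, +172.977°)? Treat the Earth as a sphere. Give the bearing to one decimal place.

Δλ = 172.977 − 70.006 = 102.971°.
θ = atan2( sin Δλ · cos φ₂ , cos φ₁ · sin φ₂ − sin φ₁ · cos φ₂ · cos Δλ )
  = atan2(0.97422, 0.14505) = 81.531° → normalised to [0°, 360°): 81.531°.

81.5°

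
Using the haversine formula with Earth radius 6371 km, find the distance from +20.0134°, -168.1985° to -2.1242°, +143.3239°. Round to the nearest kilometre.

5830 km

Δλ = 143.3239 − -168.1985 = 311.5224°; wrapped into (−180°, 180°]: -48.4776°.
Δφ = -2.1242 − 20.0134 = -22.1376°.
a = sin²(Δφ/2) + cos φ₁ · cos φ₂ · sin²(Δλ/2) = 0.195116.
c = 2·atan2(√a, √(1−a)) = 0.91503 rad → d = 6371·c ≈ 5829.65 km.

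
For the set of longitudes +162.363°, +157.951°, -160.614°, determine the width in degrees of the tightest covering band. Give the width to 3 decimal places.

41.435°

Sort the longitudes: -160.614°, +157.951°, +162.363°.
Eastward gaps between consecutive values (wrapping around): 318.565°, 4.412°, 37.023°.
Largest gap = 318.565° ⇒ minimal covering band is its complement: 360° − 318.565° = 41.435°.
Band runs from +157.951° eastward to -160.614°, crossing the antimeridian.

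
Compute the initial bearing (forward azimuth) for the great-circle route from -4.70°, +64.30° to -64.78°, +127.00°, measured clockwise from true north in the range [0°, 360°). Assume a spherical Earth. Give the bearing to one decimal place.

156.9°

Δλ = 127.00 − 64.30 = 62.70°.
θ = atan2( sin Δλ · cos φ₂ , cos φ₁ · sin φ₂ − sin φ₁ · cos φ₂ · cos Δλ )
  = atan2(0.37864, -0.88562) = 156.852° → normalised to [0°, 360°): 156.852°.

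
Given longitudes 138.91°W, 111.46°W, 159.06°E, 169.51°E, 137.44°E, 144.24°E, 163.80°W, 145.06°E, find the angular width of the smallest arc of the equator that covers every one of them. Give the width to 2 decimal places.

111.10°

Sort the longitudes: -163.80°, -138.91°, -111.46°, +137.44°, +144.24°, +145.06°, +159.06°, +169.51°.
Eastward gaps between consecutive values (wrapping around): 24.89°, 27.45°, 248.90°, 6.80°, 0.82°, 14.00°, 10.45°, 26.69°.
Largest gap = 248.90° ⇒ minimal covering band is its complement: 360° − 248.90° = 111.10°.
Band runs from +137.44° eastward to -111.46°, crossing the antimeridian.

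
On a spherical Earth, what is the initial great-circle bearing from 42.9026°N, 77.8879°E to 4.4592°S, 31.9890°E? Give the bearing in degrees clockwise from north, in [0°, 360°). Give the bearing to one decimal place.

233.5°

Δλ = 31.9890 − 77.8879 = -45.8989°.
θ = atan2( sin Δλ · cos φ₂ , cos φ₁ · sin φ₂ − sin φ₁ · cos φ₂ · cos Δλ )
  = atan2(-0.71594, -0.52927) = -126.474° → normalised to [0°, 360°): 233.526°.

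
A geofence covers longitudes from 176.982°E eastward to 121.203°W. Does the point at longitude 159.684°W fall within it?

Yes

Band width going east from +176.982° to -121.203°: ((-121.203 − 176.982) mod 360) = 61.815°.
Offset of -159.684° east of the west edge: ((-159.684 − 176.982) mod 360) = 23.334°.
23.334° ≤ 61.815° ⇒ inside.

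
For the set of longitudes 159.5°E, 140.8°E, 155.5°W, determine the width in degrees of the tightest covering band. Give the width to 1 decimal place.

Sort the longitudes: -155.5°, +140.8°, +159.5°.
Eastward gaps between consecutive values (wrapping around): 296.3°, 18.7°, 45.0°.
Largest gap = 296.3° ⇒ minimal covering band is its complement: 360° − 296.3° = 63.7°.
Band runs from +140.8° eastward to -155.5°, crossing the antimeridian.

63.7°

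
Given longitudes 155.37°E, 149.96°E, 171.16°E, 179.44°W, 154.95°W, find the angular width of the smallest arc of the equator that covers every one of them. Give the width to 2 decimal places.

55.09°

Sort the longitudes: -179.44°, -154.95°, +149.96°, +155.37°, +171.16°.
Eastward gaps between consecutive values (wrapping around): 24.49°, 304.91°, 5.41°, 15.79°, 9.40°.
Largest gap = 304.91° ⇒ minimal covering band is its complement: 360° − 304.91° = 55.09°.
Band runs from +149.96° eastward to -154.95°, crossing the antimeridian.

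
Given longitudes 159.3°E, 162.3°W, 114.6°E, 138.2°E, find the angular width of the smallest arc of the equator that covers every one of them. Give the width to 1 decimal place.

83.1°

Sort the longitudes: -162.3°, +114.6°, +138.2°, +159.3°.
Eastward gaps between consecutive values (wrapping around): 276.9°, 23.6°, 21.1°, 38.4°.
Largest gap = 276.9° ⇒ minimal covering band is its complement: 360° − 276.9° = 83.1°.
Band runs from +114.6° eastward to -162.3°, crossing the antimeridian.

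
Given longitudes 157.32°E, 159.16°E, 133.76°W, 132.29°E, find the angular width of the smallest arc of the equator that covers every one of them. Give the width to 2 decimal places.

93.95°

Sort the longitudes: -133.76°, +132.29°, +157.32°, +159.16°.
Eastward gaps between consecutive values (wrapping around): 266.05°, 25.03°, 1.84°, 67.08°.
Largest gap = 266.05° ⇒ minimal covering band is its complement: 360° − 266.05° = 93.95°.
Band runs from +132.29° eastward to -133.76°, crossing the antimeridian.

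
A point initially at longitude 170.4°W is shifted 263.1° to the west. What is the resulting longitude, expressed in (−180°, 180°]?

73.5°W

Start at -170.4°; shift −263.1° → -433.5°.
-433.5° lies outside (−180°, 180°]; add 360° → -73.5°.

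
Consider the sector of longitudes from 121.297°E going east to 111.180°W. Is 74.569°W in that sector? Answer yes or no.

Band width going east from +121.297° to -111.180°: ((-111.180 − 121.297) mod 360) = 127.523°.
Offset of -74.569° east of the west edge: ((-74.569 − 121.297) mod 360) = 164.134°.
164.134° > 127.523° ⇒ outside.

No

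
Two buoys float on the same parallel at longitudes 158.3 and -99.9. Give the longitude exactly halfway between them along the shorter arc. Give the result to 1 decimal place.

Signed shortest Δλ from +158.3° to -99.9° is +101.8°.
Midpoint longitude = +158.3° + (+101.8°)/2 = +158.3° + 50.9° = +209.2°.
Normalise into (−180°, 180°]: -150.8°.
(The naïve average (+158.3 + -99.9)/2 = 29.2° is on the wrong side of the globe.)

-150.8°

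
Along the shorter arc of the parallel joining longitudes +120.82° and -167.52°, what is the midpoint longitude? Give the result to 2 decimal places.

+156.65°

Signed shortest Δλ from +120.82° to -167.52° is +71.66°.
Midpoint longitude = +120.82° + (+71.66°)/2 = +120.82° + 35.83° = +156.65°.
(The naïve average (+120.82 + -167.52)/2 = -23.35° is on the wrong side of the globe.)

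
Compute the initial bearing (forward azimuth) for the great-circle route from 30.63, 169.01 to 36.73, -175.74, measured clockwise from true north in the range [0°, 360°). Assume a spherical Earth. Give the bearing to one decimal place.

Δλ = -175.74 − 169.01 = -344.75°; wrapped into (−180°, 180°]: 15.25°.
θ = atan2( sin Δλ · cos φ₂ , cos φ₁ · sin φ₂ − sin φ₁ · cos φ₂ · cos Δλ )
  = atan2(0.21081, 0.12064) = 60.218° → normalised to [0°, 360°): 60.218°.

60.2°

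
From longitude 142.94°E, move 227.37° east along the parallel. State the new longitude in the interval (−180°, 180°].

10.31°E

Start at +142.94°; shift +227.37° → +370.31°.
+370.31° lies outside (−180°, 180°]; subtract 360° → +10.31°.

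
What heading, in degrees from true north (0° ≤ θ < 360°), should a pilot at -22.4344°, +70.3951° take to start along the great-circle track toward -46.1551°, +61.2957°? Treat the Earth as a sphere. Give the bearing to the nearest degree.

Δλ = 61.2957 − 70.3951 = -9.0994°.
θ = atan2( sin Δλ · cos φ₂ , cos φ₁ · sin φ₂ − sin φ₁ · cos φ₂ · cos Δλ )
  = atan2(-0.10955, -0.40561) = -164.886° → normalised to [0°, 360°): 195.114°.

195°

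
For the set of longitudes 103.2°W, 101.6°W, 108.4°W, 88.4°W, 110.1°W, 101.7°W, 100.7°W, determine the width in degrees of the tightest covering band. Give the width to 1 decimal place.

21.7°

Sort the longitudes: -110.1°, -108.4°, -103.2°, -101.7°, -101.6°, -100.7°, -88.4°.
Eastward gaps between consecutive values (wrapping around): 1.7°, 5.2°, 1.5°, 0.1°, 0.9°, 12.3°, 338.3°.
Largest gap = 338.3° ⇒ minimal covering band is its complement: 360° − 338.3° = 21.7°.
Band runs from -110.1° eastward to -88.4°.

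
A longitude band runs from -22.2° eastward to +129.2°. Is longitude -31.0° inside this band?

Band width going east from -22.2° to +129.2°: ((129.2 − -22.2) mod 360) = 151.4°.
Offset of -31.0° east of the west edge: ((-31.0 − -22.2) mod 360) = 351.2°.
351.2° > 151.4° ⇒ outside.

No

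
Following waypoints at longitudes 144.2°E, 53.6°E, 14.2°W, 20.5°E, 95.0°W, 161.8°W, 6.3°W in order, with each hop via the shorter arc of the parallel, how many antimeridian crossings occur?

0

Leg 1: +144.2° → +53.6°, shortest Δλ = -90.6° (west) — does not cross 180°.
Leg 2: +53.6° → -14.2°, shortest Δλ = -67.8° (west) — does not cross 180°.
Leg 3: -14.2° → +20.5°, shortest Δλ = 34.7° (east) — does not cross 180°.
Leg 4: +20.5° → -95.0°, shortest Δλ = -115.5° (west) — does not cross 180°.
Leg 5: -95.0° → -161.8°, shortest Δλ = -66.8° (west) — does not cross 180°.
Leg 6: -161.8° → -6.3°, shortest Δλ = 155.5° (east) — does not cross 180°.
Total crossings: 0.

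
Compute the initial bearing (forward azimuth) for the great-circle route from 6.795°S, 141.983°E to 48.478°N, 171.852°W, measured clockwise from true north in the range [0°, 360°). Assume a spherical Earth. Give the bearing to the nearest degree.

31°

Δλ = -171.852 − 141.983 = -313.835°; wrapped into (−180°, 180°]: 46.165°.
θ = atan2( sin Δλ · cos φ₂ , cos φ₁ · sin φ₂ − sin φ₁ · cos φ₂ · cos Δλ )
  = atan2(0.47818, 0.79776) = 30.938° → normalised to [0°, 360°): 30.938°.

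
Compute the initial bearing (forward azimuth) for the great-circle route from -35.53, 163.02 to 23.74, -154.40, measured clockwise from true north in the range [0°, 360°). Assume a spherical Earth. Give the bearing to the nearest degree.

41°

Δλ = -154.40 − 163.02 = -317.42°; wrapped into (−180°, 180°]: 42.58°.
θ = atan2( sin Δλ · cos φ₂ , cos φ₁ · sin φ₂ − sin φ₁ · cos φ₂ · cos Δλ )
  = atan2(0.61936, 0.71933) = 40.730° → normalised to [0°, 360°): 40.730°.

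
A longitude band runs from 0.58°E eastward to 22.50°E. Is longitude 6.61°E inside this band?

Band width going east from +0.58° to +22.50°: ((22.50 − 0.58) mod 360) = 21.92°.
Offset of +6.61° east of the west edge: ((6.61 − 0.58) mod 360) = 6.03°.
6.03° ≤ 21.92° ⇒ inside.

Yes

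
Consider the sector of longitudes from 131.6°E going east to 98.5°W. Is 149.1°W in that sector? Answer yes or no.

Yes

Band width going east from +131.6° to -98.5°: ((-98.5 − 131.6) mod 360) = 129.9°.
Offset of -149.1° east of the west edge: ((-149.1 − 131.6) mod 360) = 79.3°.
79.3° ≤ 129.9° ⇒ inside.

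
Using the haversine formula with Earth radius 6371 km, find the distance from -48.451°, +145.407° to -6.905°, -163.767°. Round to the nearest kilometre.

6628 km

Δλ = -163.767 − 145.407 = -309.174°; wrapped into (−180°, 180°]: 50.826°.
Δφ = -6.905 − -48.451 = 41.546°.
a = sin²(Δφ/2) + cos φ₁ · cos φ₂ · sin²(Δλ/2) = 0.247049.
c = 2·atan2(√a, √(1−a)) = 1.04037 rad → d = 6371·c ≈ 6628.19 km.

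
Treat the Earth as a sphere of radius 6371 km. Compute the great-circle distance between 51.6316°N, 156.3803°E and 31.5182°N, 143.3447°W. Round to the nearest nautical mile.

Δλ = -143.3447 − 156.3803 = -299.7250°; wrapped into (−180°, 180°]: 60.2750°.
Δφ = 31.5182 − 51.6316 = -20.1134°.
a = sin²(Δφ/2) + cos φ₁ · cos φ₂ · sin²(Δλ/2) = 0.163880.
c = 2·atan2(√a, √(1−a)) = 0.83357 rad → d = 6371·c ≈ 5310.65 km ≈ 2867.52 nmi.

2868 nmi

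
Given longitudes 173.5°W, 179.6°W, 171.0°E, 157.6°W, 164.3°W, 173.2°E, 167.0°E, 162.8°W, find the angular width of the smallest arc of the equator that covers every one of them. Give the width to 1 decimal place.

35.4°

Sort the longitudes: -179.6°, -173.5°, -164.3°, -162.8°, -157.6°, +167.0°, +171.0°, +173.2°.
Eastward gaps between consecutive values (wrapping around): 6.1°, 9.2°, 1.5°, 5.2°, 324.6°, 4.0°, 2.2°, 7.2°.
Largest gap = 324.6° ⇒ minimal covering band is its complement: 360° − 324.6° = 35.4°.
Band runs from +167.0° eastward to -157.6°, crossing the antimeridian.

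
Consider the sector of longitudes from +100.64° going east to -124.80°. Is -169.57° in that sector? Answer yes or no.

Yes

Band width going east from +100.64° to -124.80°: ((-124.80 − 100.64) mod 360) = 134.56°.
Offset of -169.57° east of the west edge: ((-169.57 − 100.64) mod 360) = 89.79°.
89.79° ≤ 134.56° ⇒ inside.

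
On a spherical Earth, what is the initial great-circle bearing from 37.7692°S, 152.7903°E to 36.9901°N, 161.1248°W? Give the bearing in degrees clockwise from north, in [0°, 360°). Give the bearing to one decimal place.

Δλ = -161.1248 − 152.7903 = -313.9151°; wrapped into (−180°, 180°]: 46.0849°.
θ = atan2( sin Δλ · cos φ₂ , cos φ₁ · sin φ₂ − sin φ₁ · cos φ₂ · cos Δλ )
  = atan2(0.57539, 0.81493) = 35.224° → normalised to [0°, 360°): 35.224°.

35.2°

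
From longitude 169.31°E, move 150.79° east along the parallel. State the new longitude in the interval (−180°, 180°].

Start at +169.31°; shift +150.79° → +320.10°.
+320.10° lies outside (−180°, 180°]; subtract 360° → -39.90°.

39.90°W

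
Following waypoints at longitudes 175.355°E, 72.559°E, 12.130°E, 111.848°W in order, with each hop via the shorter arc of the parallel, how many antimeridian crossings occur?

0

Leg 1: +175.355° → +72.559°, shortest Δλ = -102.796° (west) — does not cross 180°.
Leg 2: +72.559° → +12.130°, shortest Δλ = -60.429° (west) — does not cross 180°.
Leg 3: +12.130° → -111.848°, shortest Δλ = -123.978° (west) — does not cross 180°.
Total crossings: 0.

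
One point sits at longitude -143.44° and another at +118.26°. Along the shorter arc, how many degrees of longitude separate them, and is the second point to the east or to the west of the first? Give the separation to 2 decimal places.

98.30° west

Raw difference: 118.26 − -143.44 = 261.7°.
Normalise into (−180°, 180°]: 261.7° − 360° = -98.3°.
Negative ⇒ the second point lies to the west; separation 98.30°.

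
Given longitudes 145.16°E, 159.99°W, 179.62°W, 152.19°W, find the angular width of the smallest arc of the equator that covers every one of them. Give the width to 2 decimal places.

62.65°

Sort the longitudes: -179.62°, -159.99°, -152.19°, +145.16°.
Eastward gaps between consecutive values (wrapping around): 19.63°, 7.80°, 297.35°, 35.22°.
Largest gap = 297.35° ⇒ minimal covering band is its complement: 360° − 297.35° = 62.65°.
Band runs from +145.16° eastward to -152.19°, crossing the antimeridian.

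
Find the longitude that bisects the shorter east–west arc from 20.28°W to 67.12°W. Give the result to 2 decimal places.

43.70°W

Signed shortest Δλ from -20.28° to -67.12° is -46.84°.
Midpoint longitude = -20.28° + (-46.84°)/2 = -20.28° − 23.42° = -43.70°.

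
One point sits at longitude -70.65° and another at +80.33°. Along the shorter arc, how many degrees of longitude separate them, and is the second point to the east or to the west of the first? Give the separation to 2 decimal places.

150.98° east

Raw difference: 80.33 − -70.65 = 150.98°.
Normalise into (−180°, 180°]: 150.98° stays 150.98°.
Positive ⇒ the second point lies to the east; separation 150.98°.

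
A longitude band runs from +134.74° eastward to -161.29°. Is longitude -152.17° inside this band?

No

Band width going east from +134.74° to -161.29°: ((-161.29 − 134.74) mod 360) = 63.97°.
Offset of -152.17° east of the west edge: ((-152.17 − 134.74) mod 360) = 73.09°.
73.09° > 63.97° ⇒ outside.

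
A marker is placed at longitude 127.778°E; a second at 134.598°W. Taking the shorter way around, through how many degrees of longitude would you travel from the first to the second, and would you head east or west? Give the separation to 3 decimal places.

97.624° east

Raw difference: -134.598 − 127.778 = -262.376°.
Normalise into (−180°, 180°]: -262.376° + 360° = 97.624°.
Positive ⇒ the second point lies to the east; separation 97.624°.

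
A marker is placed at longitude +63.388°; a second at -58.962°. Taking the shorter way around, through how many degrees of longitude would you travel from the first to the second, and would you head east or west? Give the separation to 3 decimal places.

122.350° west

Raw difference: -58.962 − 63.388 = -122.35°.
Normalise into (−180°, 180°]: -122.35° stays -122.35°.
Negative ⇒ the second point lies to the west; separation 122.350°.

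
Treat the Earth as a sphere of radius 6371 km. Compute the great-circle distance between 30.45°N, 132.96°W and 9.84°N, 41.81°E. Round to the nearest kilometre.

Δλ = 41.81 − -132.96 = 174.77°.
Δφ = 9.84 − 30.45 = -20.61°.
a = sin²(Δφ/2) + cos φ₁ · cos φ₂ · sin²(Δλ/2) = 0.879623.
c = 2·atan2(√a, √(1−a)) = 2.43295 rad → d = 6371·c ≈ 15500.32 km.

15500 km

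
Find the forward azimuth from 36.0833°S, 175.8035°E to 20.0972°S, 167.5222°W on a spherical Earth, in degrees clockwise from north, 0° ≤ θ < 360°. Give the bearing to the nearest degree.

Δλ = -167.5222 − 175.8035 = -343.3257°; wrapped into (−180°, 180°]: 16.6743°.
θ = atan2( sin Δλ · cos φ₂ , cos φ₁ · sin φ₂ − sin φ₁ · cos φ₂ · cos Δλ )
  = atan2(0.26946, 0.25215) = 46.901° → normalised to [0°, 360°): 46.901°.

47°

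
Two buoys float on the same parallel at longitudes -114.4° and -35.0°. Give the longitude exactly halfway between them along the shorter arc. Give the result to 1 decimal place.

Signed shortest Δλ from -114.4° to -35.0° is +79.4°.
Midpoint longitude = -114.4° + (+79.4°)/2 = -114.4° + 39.7° = -74.7°.

-74.7°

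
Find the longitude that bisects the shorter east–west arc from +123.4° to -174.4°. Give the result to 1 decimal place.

+154.5°

Signed shortest Δλ from +123.4° to -174.4° is +62.2°.
Midpoint longitude = +123.4° + (+62.2°)/2 = +123.4° + 31.1° = +154.5°.
(The naïve average (+123.4 + -174.4)/2 = -25.5° is on the wrong side of the globe.)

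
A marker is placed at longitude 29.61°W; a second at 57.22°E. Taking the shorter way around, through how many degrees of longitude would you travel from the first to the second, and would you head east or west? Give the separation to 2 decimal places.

86.83° east

Raw difference: 57.22 − -29.61 = 86.83°.
Normalise into (−180°, 180°]: 86.83° stays 86.83°.
Positive ⇒ the second point lies to the east; separation 86.83°.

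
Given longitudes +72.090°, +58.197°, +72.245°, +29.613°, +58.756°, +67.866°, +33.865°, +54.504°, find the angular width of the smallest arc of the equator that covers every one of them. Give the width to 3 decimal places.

Sort the longitudes: +29.613°, +33.865°, +54.504°, +58.197°, +58.756°, +67.866°, +72.090°, +72.245°.
Eastward gaps between consecutive values (wrapping around): 4.252°, 20.639°, 3.693°, 0.559°, 9.110°, 4.224°, 0.155°, 317.368°.
Largest gap = 317.368° ⇒ minimal covering band is its complement: 360° − 317.368° = 42.632°.
Band runs from +29.613° eastward to +72.245°.

42.632°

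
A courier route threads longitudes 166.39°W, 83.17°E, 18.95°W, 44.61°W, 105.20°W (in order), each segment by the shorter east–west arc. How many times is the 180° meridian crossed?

1

Leg 1: -166.39° → +83.17°, shortest Δλ = -110.44° (west) — crosses 180°.
Leg 2: +83.17° → -18.95°, shortest Δλ = -102.12° (west) — does not cross 180°.
Leg 3: -18.95° → -44.61°, shortest Δλ = -25.66° (west) — does not cross 180°.
Leg 4: -44.61° → -105.20°, shortest Δλ = -60.59° (west) — does not cross 180°.
Total crossings: 1.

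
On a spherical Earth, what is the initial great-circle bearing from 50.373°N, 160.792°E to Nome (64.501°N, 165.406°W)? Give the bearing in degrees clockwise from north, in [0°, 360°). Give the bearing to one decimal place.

38.6°

Δλ = -165.406 − 160.792 = -326.198°; wrapped into (−180°, 180°]: 33.802°.
θ = atan2( sin Δλ · cos φ₂ , cos φ₁ · sin φ₂ − sin φ₁ · cos φ₂ · cos Δλ )
  = atan2(0.23950, 0.30014) = 38.588° → normalised to [0°, 360°): 38.588°.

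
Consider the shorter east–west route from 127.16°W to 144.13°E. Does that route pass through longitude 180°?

Naïve |144.13 − -127.16| = 271.29° > 180°, so the shorter arc goes the other way round — across 180°.
Signed shortest Δλ = ((144.13 − -127.16 + 180) mod 360) − 180 = -88.71°.
Going west by 88.71° from -127.16° passes through 180° before reaching +144.13°.

Yes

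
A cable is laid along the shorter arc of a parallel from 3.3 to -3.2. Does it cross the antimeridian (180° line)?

Signed shortest Δλ = ((-3.2 − 3.3 + 180) mod 360) − 180 = -6.5°.
Going west by 6.5° from +3.3° reaches -3.2° without touching 180°.

No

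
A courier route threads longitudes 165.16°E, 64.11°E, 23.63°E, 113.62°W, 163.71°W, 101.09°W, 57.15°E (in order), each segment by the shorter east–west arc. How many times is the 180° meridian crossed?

0

Leg 1: +165.16° → +64.11°, shortest Δλ = -101.05° (west) — does not cross 180°.
Leg 2: +64.11° → +23.63°, shortest Δλ = -40.48° (west) — does not cross 180°.
Leg 3: +23.63° → -113.62°, shortest Δλ = -137.25° (west) — does not cross 180°.
Leg 4: -113.62° → -163.71°, shortest Δλ = -50.09° (west) — does not cross 180°.
Leg 5: -163.71° → -101.09°, shortest Δλ = 62.62° (east) — does not cross 180°.
Leg 6: -101.09° → +57.15°, shortest Δλ = 158.24° (east) — does not cross 180°.
Total crossings: 0.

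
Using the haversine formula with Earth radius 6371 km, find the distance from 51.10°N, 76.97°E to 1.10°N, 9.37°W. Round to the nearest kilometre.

9657 km

Δλ = -9.37 − 76.97 = -86.34°.
Δφ = 1.10 − 51.10 = -50.00°.
a = sin²(Δφ/2) + cos φ₁ · cos φ₂ · sin²(Δλ/2) = 0.472490.
c = 2·atan2(√a, √(1−a)) = 1.51575 rad → d = 6371·c ≈ 9656.84 km.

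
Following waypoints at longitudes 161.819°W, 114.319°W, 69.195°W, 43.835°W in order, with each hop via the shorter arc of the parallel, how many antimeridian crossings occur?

0

Leg 1: -161.819° → -114.319°, shortest Δλ = 47.5° (east) — does not cross 180°.
Leg 2: -114.319° → -69.195°, shortest Δλ = 45.124° (east) — does not cross 180°.
Leg 3: -69.195° → -43.835°, shortest Δλ = 25.36° (east) — does not cross 180°.
Total crossings: 0.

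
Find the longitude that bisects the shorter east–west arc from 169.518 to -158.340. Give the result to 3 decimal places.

-174.411°

Signed shortest Δλ from +169.518° to -158.340° is +32.142°.
Midpoint longitude = +169.518° + (+32.142°)/2 = +169.518° + 16.071° = +185.589°.
Normalise into (−180°, 180°]: -174.411°.
(The naïve average (+169.518 + -158.340)/2 = 5.589° is on the wrong side of the globe.)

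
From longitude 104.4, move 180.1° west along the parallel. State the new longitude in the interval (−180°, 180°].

Start at +104.4°; shift −180.1° → -75.7°.
-75.7° already lies in (−180°, 180°].

-75.7°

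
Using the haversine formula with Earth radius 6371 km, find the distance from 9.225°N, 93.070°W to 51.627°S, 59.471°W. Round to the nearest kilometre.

7492 km

Δλ = -59.471 − -93.070 = 33.599°.
Δφ = -51.627 − 9.225 = -60.852°.
a = sin²(Δφ/2) + cos φ₁ · cos φ₂ · sin²(Δλ/2) = 0.307652.
c = 2·atan2(√a, √(1−a)) = 1.17592 rad → d = 6371·c ≈ 7491.77 km.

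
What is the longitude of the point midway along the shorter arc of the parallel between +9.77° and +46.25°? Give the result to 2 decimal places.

+28.01°

Signed shortest Δλ from +9.77° to +46.25° is +36.48°.
Midpoint longitude = +9.77° + (+36.48°)/2 = +9.77° + 18.24° = +28.01°.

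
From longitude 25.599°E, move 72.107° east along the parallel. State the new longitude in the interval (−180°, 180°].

97.706°E

Start at +25.599°; shift +72.107° → +97.706°.
+97.706° already lies in (−180°, 180°].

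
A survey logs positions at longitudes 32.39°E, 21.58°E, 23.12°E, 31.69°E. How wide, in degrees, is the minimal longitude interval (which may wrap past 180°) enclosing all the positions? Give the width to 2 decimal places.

Sort the longitudes: +21.58°, +23.12°, +31.69°, +32.39°.
Eastward gaps between consecutive values (wrapping around): 1.54°, 8.57°, 0.70°, 349.19°.
Largest gap = 349.19° ⇒ minimal covering band is its complement: 360° − 349.19° = 10.81°.
Band runs from +21.58° eastward to +32.39°.

10.81°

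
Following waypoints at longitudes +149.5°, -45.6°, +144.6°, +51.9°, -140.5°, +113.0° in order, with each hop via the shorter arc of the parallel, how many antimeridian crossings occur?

Leg 1: +149.5° → -45.6°, shortest Δλ = 164.9° (east) — crosses 180°.
Leg 2: -45.6° → +144.6°, shortest Δλ = -169.8° (west) — crosses 180°.
Leg 3: +144.6° → +51.9°, shortest Δλ = -92.7° (west) — does not cross 180°.
Leg 4: +51.9° → -140.5°, shortest Δλ = 167.6° (east) — crosses 180°.
Leg 5: -140.5° → +113.0°, shortest Δλ = -106.5° (west) — crosses 180°.
Total crossings: 4.

4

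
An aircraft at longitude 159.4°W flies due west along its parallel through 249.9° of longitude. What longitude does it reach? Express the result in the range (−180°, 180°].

Start at -159.4°; shift −249.9° → -409.3°.
-409.3° lies outside (−180°, 180°]; add 360° → -49.3°.

49.3°W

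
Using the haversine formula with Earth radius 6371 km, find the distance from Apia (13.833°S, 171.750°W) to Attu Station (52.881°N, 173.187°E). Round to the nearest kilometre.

7557 km

Δλ = 173.187 − -171.750 = 344.937°; wrapped into (−180°, 180°]: -15.063°.
Δφ = 52.881 − -13.833 = 66.714°.
a = sin²(Δφ/2) + cos φ₁ · cos φ₂ · sin²(Δλ/2) = 0.312406.
c = 2·atan2(√a, √(1−a)) = 1.18620 rad → d = 6371·c ≈ 7557.26 km.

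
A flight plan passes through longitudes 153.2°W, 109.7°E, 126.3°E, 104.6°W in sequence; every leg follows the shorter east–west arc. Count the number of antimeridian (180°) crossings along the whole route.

2

Leg 1: -153.2° → +109.7°, shortest Δλ = -97.1° (west) — crosses 180°.
Leg 2: +109.7° → +126.3°, shortest Δλ = 16.6° (east) — does not cross 180°.
Leg 3: +126.3° → -104.6°, shortest Δλ = 129.1° (east) — crosses 180°.
Total crossings: 2.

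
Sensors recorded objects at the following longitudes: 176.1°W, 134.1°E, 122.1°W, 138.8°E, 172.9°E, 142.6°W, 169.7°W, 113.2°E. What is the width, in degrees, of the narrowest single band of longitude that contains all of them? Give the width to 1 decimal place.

Sort the longitudes: -176.1°, -169.7°, -142.6°, -122.1°, +113.2°, +134.1°, +138.8°, +172.9°.
Eastward gaps between consecutive values (wrapping around): 6.4°, 27.1°, 20.5°, 235.3°, 20.9°, 4.7°, 34.1°, 11.0°.
Largest gap = 235.3° ⇒ minimal covering band is its complement: 360° − 235.3° = 124.7°.
Band runs from +113.2° eastward to -122.1°, crossing the antimeridian.

124.7°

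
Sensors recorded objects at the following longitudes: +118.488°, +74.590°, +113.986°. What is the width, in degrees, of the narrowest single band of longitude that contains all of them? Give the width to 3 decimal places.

43.898°

Sort the longitudes: +74.590°, +113.986°, +118.488°.
Eastward gaps between consecutive values (wrapping around): 39.396°, 4.502°, 316.102°.
Largest gap = 316.102° ⇒ minimal covering band is its complement: 360° − 316.102° = 43.898°.
Band runs from +74.590° eastward to +118.488°.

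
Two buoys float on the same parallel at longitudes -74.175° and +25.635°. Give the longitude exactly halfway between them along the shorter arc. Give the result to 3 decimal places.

Signed shortest Δλ from -74.175° to +25.635° is +99.810°.
Midpoint longitude = -74.175° + (+99.810°)/2 = -74.175° + 49.905° = -24.270°.

-24.270°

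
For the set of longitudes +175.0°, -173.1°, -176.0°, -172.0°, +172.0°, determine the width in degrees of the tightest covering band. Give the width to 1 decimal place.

Sort the longitudes: -176.0°, -173.1°, -172.0°, +172.0°, +175.0°.
Eastward gaps between consecutive values (wrapping around): 2.9°, 1.1°, 344.0°, 3.0°, 9.0°.
Largest gap = 344.0° ⇒ minimal covering band is its complement: 360° − 344.0° = 16.0°.
Band runs from +172.0° eastward to -172.0°, crossing the antimeridian.

16.0°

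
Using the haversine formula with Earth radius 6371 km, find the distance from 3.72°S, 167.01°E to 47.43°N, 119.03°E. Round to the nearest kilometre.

Δλ = 119.03 − 167.01 = -47.98°.
Δφ = 47.43 − -3.72 = 51.15°.
a = sin²(Δφ/2) + cos φ₁ · cos φ₂ · sin²(Δλ/2) = 0.297950.
c = 2·atan2(√a, √(1−a)) = 1.15480 rad → d = 6371·c ≈ 7357.24 km.

7357 km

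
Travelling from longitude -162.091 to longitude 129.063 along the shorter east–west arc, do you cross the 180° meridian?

Naïve |129.063 − -162.091| = 291.154° > 180°, so the shorter arc goes the other way round — across 180°.
Signed shortest Δλ = ((129.063 − -162.091 + 180) mod 360) − 180 = -68.846°.
Going west by 68.846° from -162.091° passes through 180° before reaching +129.063°.

Yes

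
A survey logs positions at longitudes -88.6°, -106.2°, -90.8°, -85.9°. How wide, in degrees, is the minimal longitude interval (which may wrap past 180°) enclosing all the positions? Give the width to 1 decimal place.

20.3°

Sort the longitudes: -106.2°, -90.8°, -88.6°, -85.9°.
Eastward gaps between consecutive values (wrapping around): 15.4°, 2.2°, 2.7°, 339.7°.
Largest gap = 339.7° ⇒ minimal covering band is its complement: 360° − 339.7° = 20.3°.
Band runs from -106.2° eastward to -85.9°.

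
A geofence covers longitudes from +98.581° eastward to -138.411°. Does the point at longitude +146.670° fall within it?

Band width going east from +98.581° to -138.411°: ((-138.411 − 98.581) mod 360) = 123.008°.
Offset of +146.670° east of the west edge: ((146.670 − 98.581) mod 360) = 48.089°.
48.089° ≤ 123.008° ⇒ inside.

Yes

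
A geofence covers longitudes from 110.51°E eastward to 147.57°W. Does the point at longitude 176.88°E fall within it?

Band width going east from +110.51° to -147.57°: ((-147.57 − 110.51) mod 360) = 101.92°.
Offset of +176.88° east of the west edge: ((176.88 − 110.51) mod 360) = 66.37°.
66.37° ≤ 101.92° ⇒ inside.

Yes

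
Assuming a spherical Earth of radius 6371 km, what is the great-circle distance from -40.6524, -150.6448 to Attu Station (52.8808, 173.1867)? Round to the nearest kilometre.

10966 km

Δλ = 173.1867 − -150.6448 = 323.8315°; wrapped into (−180°, 180°]: -36.1685°.
Δφ = 52.8808 − -40.6524 = 93.5332°.
a = sin²(Δφ/2) + cos φ₁ · cos φ₂ · sin²(Δλ/2) = 0.574930.
c = 2·atan2(√a, √(1−a)) = 1.72122 rad → d = 6371·c ≈ 10965.91 km.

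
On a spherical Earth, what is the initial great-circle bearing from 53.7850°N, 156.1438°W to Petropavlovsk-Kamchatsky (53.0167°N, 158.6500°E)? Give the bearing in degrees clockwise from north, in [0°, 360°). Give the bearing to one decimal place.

Δλ = 158.6500 − -156.1438 = 314.7938°; wrapped into (−180°, 180°]: -45.2062°.
θ = atan2( sin Δλ · cos φ₂ , cos φ₁ · sin φ₂ − sin φ₁ · cos φ₂ · cos Δλ )
  = atan2(-0.42691, 0.12999) = -73.065° → normalised to [0°, 360°): 286.935°.

286.9°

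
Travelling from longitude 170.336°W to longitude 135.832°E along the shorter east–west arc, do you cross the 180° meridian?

Naïve |135.832 − -170.336| = 306.168° > 180°, so the shorter arc goes the other way round — across 180°.
Signed shortest Δλ = ((135.832 − -170.336 + 180) mod 360) − 180 = -53.832°.
Going west by 53.832° from -170.336° passes through 180° before reaching +135.832°.

Yes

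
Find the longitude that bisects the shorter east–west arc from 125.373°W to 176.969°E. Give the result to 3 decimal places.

Signed shortest Δλ from -125.373° to +176.969° is -57.658°.
Midpoint longitude = -125.373° + (-57.658°)/2 = -125.373° − 28.829° = -154.202°.
(The naïve average (-125.373 + +176.969)/2 = 25.798° is on the wrong side of the globe.)

154.202°W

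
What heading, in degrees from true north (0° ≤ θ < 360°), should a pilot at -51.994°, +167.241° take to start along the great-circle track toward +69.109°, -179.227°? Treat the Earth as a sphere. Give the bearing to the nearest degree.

Δλ = -179.227 − 167.241 = -346.468°; wrapped into (−180°, 180°]: 13.532°.
θ = atan2( sin Δλ · cos φ₂ , cos φ₁ · sin φ₂ − sin φ₁ · cos φ₂ · cos Δλ )
  = atan2(0.08344, 0.84844) = 5.617° → normalised to [0°, 360°): 5.617°.

6°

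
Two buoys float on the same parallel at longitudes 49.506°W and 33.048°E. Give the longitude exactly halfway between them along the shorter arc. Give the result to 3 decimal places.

Signed shortest Δλ from -49.506° to +33.048° is +82.554°.
Midpoint longitude = -49.506° + (+82.554°)/2 = -49.506° + 41.277° = -8.229°.

8.229°W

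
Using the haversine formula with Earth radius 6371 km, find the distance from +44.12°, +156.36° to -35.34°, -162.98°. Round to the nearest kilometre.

9743 km

Δλ = -162.98 − 156.36 = -319.34°; wrapped into (−180°, 180°]: 40.66°.
Δφ = -35.34 − 44.12 = -79.46°.
a = sin²(Δφ/2) + cos φ₁ · cos φ₂ · sin²(Δλ/2) = 0.479224.
c = 2·atan2(√a, √(1−a)) = 1.52923 rad → d = 6371·c ≈ 9742.74 km.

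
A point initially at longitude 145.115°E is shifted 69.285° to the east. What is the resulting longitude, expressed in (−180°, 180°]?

145.600°W

Start at +145.115°; shift +69.285° → +214.400°.
+214.400° lies outside (−180°, 180°]; subtract 360° → -145.600°.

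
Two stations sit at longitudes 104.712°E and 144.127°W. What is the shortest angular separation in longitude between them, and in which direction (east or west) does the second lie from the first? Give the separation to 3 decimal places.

111.161° east

Raw difference: -144.127 − 104.712 = -248.839°.
Normalise into (−180°, 180°]: -248.839° + 360° = 111.161°.
Positive ⇒ the second point lies to the east; separation 111.161°.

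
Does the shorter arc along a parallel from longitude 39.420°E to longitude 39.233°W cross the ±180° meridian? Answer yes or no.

No

Signed shortest Δλ = ((-39.233 − 39.420 + 180) mod 360) − 180 = -78.653°.
Going west by 78.653° from +39.420° reaches -39.233° without touching 180°.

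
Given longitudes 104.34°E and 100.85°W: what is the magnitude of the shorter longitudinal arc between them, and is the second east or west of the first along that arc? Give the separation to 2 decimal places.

Raw difference: -100.85 − 104.34 = -205.19°.
Normalise into (−180°, 180°]: -205.19° + 360° = 154.81°.
Positive ⇒ the second point lies to the east; separation 154.81°.

154.81° east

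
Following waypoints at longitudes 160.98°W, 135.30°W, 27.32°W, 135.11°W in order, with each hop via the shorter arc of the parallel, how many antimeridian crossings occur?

0

Leg 1: -160.98° → -135.30°, shortest Δλ = 25.68° (east) — does not cross 180°.
Leg 2: -135.30° → -27.32°, shortest Δλ = 107.98° (east) — does not cross 180°.
Leg 3: -27.32° → -135.11°, shortest Δλ = -107.79° (west) — does not cross 180°.
Total crossings: 0.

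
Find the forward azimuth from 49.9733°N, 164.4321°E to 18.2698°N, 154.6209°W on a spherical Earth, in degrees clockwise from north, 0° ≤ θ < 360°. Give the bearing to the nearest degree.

Δλ = -154.6209 − 164.4321 = -319.0530°; wrapped into (−180°, 180°]: 40.9470°.
θ = atan2( sin Δλ · cos φ₂ , cos φ₁ · sin φ₂ − sin φ₁ · cos φ₂ · cos Δλ )
  = atan2(0.62232, -0.34760) = 119.186° → normalised to [0°, 360°): 119.186°.

119°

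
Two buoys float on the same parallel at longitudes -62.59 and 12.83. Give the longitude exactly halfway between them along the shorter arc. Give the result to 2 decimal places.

-24.88°

Signed shortest Δλ from -62.59° to +12.83° is +75.42°.
Midpoint longitude = -62.59° + (+75.42°)/2 = -62.59° + 37.71° = -24.88°.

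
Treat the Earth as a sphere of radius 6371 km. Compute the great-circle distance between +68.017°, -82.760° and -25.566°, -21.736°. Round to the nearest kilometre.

Δλ = -21.736 − -82.760 = 61.024°.
Δφ = -25.566 − 68.017 = -93.583°.
a = sin²(Δφ/2) + cos φ₁ · cos φ₂ · sin²(Δλ/2) = 0.618294.
c = 2·atan2(√a, √(1−a)) = 1.80965 rad → d = 6371·c ≈ 11529.27 km.

11529 km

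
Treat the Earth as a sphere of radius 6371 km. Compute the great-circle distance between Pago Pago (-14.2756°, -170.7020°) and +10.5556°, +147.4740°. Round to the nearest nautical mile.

Δλ = 147.4740 − -170.7020 = 318.1760°; wrapped into (−180°, 180°]: -41.8240°.
Δφ = 10.5556 − -14.2756 = 24.8312°.
a = sin²(Δφ/2) + cos φ₁ · cos φ₂ · sin²(Δλ/2) = 0.167604.
c = 2·atan2(√a, √(1−a)) = 0.84358 rad → d = 6371·c ≈ 5374.45 km ≈ 2901.97 nmi.

2902 nmi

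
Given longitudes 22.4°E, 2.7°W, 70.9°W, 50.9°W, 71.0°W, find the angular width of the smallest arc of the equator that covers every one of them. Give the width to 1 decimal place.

Sort the longitudes: -71.0°, -70.9°, -50.9°, -2.7°, +22.4°.
Eastward gaps between consecutive values (wrapping around): 0.1°, 20.0°, 48.2°, 25.1°, 266.6°.
Largest gap = 266.6° ⇒ minimal covering band is its complement: 360° − 266.6° = 93.4°.
Band runs from -71.0° eastward to +22.4°.

93.4°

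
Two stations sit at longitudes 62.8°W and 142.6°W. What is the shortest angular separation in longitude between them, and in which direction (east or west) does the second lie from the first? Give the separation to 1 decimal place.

79.8° west

Raw difference: -142.6 − -62.8 = -79.8°.
Normalise into (−180°, 180°]: -79.8° stays -79.8°.
Negative ⇒ the second point lies to the west; separation 79.8°.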